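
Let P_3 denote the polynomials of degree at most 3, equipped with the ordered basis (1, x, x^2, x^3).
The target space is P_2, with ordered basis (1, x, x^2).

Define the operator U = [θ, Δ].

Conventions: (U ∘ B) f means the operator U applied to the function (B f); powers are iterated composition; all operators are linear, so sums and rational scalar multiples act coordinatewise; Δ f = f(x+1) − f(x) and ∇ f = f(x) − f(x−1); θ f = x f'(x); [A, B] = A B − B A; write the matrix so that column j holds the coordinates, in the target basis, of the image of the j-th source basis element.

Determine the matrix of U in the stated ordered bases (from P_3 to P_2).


image of 1: 0
image of x: -1
image of x^2: -2x - 2
image of x^3: -3x^2 - 6x - 3
each image's coordinates form column j of the matrix

the matrix is [[0, -1, -2, -3]; [0, 0, -2, -6]; [0, 0, 0, -3]] (rows listed top to bottom)


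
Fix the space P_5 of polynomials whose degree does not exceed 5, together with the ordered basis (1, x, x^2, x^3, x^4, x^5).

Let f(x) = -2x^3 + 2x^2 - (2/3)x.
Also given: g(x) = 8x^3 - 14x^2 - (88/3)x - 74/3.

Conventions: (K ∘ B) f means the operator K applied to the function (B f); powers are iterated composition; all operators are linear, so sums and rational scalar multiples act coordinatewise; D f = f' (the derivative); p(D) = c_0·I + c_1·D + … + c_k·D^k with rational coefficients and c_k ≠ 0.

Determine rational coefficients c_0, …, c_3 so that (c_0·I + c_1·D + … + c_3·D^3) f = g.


D^0 f = -2x^3 + 2x^2 - (2/3)x
D^1 f = -6x^2 + 4x - 2/3
D^2 f = -12x + 4
D^3 f = -12
matching coefficients of g against c_0 f + c_1 Df + … from the top degree down determines the c_i
solution: c_0 = -4, c_1 = 1, c_2 = 3, c_3 = 3

c_0 = -4, c_1 = 1, c_2 = 3, c_3 = 3


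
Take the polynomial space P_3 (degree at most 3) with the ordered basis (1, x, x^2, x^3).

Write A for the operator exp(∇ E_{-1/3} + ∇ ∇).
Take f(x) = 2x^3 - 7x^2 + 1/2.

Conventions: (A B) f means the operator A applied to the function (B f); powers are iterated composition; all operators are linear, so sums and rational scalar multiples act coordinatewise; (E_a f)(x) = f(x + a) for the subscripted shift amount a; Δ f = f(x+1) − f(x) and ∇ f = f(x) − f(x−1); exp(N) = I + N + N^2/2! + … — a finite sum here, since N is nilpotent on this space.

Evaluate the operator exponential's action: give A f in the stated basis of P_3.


order-1 term: 6x^2 - 12x - 29/3
order-2 term: 6x - 5
order-3 term: 2
the series for exp(∇ E_{-1/3} + ∇ ∇) f terminates at order 3
exp(∇ E_{-1/3} + ∇ ∇) f = 2x^3 - x^2 - 6x - 73/6

g(x) = 2x^3 - x^2 - 6x - 73/6


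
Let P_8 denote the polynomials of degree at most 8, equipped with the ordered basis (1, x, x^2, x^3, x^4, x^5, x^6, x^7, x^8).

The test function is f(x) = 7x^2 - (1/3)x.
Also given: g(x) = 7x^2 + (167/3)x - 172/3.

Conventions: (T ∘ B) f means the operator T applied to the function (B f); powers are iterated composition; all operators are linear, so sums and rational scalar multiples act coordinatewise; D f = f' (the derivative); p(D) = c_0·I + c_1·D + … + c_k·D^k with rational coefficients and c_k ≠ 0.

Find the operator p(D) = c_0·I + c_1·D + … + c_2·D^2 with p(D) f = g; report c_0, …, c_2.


p(D) = I + 4·D − 4·D^2, i.e. c_0 = 1, c_1 = 4, c_2 = -4

D^0 f = 7x^2 - (1/3)x
D^1 f = 14x - 1/3
D^2 f = 14
matching coefficients of g against c_0 f + c_1 Df + … from the top degree down determines the c_i
solution: c_0 = 1, c_1 = 4, c_2 = -4


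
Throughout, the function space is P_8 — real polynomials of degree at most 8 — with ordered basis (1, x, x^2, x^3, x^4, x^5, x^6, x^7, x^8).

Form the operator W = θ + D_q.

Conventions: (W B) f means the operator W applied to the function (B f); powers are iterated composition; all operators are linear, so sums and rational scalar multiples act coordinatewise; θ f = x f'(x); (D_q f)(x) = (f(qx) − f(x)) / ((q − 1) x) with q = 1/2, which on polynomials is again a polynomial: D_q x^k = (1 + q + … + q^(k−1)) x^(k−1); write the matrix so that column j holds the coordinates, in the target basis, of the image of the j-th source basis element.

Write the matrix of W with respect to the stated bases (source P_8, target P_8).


the matrix is [[0, 1, 0, 0, 0, 0, 0, 0, 0]; [0, 1, 3/2, 0, 0, 0, 0, 0, 0]; [0, 0, 2, 7/4, 0, 0, 0, 0, 0]; [0, 0, 0, 3, 15/8, 0, 0, 0, 0]; [0, 0, 0, 0, 4, 31/16, 0, 0, 0]; [0, 0, 0, 0, 0, 5, 63/32, 0, 0]; [0, 0, 0, 0, 0, 0, 6, 127/64, 0]; [0, 0, 0, 0, 0, 0, 0, 7, 255/128]; [0, 0, 0, 0, 0, 0, 0, 0, 8]] (rows listed top to bottom)

image of 1: 0
image of x: x + 1
image of x^2: 2x^2 + (3/2)x
image of x^3: 3x^3 + (7/4)x^2
image of x^4: 4x^4 + (15/8)x^3
image of x^5: 5x^5 + (31/16)x^4
image of x^6: 6x^6 + (63/32)x^5
image of x^7: 7x^7 + (127/64)x^6
image of x^8: 8x^8 + (255/128)x^7
each image's coordinates form column j of the matrix


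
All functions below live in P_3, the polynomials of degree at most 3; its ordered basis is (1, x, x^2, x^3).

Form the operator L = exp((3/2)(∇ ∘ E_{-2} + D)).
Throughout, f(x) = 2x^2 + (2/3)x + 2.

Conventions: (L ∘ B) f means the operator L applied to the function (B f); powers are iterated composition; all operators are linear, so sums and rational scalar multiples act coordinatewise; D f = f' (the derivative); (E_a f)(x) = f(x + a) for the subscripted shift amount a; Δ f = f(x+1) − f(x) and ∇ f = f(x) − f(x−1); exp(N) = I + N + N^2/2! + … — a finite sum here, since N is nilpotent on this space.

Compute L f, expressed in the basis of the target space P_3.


order-1 term: 12x - 13
order-2 term: 18
the series for exp((3/2)(∇ ∘ E_{-2} + D)) f terminates at order 2
exp((3/2)(∇ ∘ E_{-2} + D)) f = 2x^2 + (38/3)x + 7

the result is g(x) = 2x^2 + (38/3)x + 7


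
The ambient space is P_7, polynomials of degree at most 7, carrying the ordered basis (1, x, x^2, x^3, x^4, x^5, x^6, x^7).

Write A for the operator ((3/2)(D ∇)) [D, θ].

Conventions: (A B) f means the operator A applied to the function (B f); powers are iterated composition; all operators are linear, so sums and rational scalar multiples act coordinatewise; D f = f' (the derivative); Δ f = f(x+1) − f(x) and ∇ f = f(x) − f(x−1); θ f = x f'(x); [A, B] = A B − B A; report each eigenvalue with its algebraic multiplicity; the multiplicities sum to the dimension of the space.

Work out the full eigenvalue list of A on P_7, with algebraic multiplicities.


image of 1: 0
image of x: 0
image of x^2: 0
image of x^3: 9
image of x^4: 36x - 18
image of x^5: 90x^2 - 90x + 30
image of x^6: 180x^3 - 270x^2 + 180x - 45
image of x^7: 315x^4 - 630x^3 + 630x^2 - 315x + 63
the matrix is upper triangular; its diagonal is (0, 0, 0, 0, 0, 0, 0, 0)
for a triangular matrix the eigenvalues are the diagonal entries, with algebraic multiplicity their repetition count

λ = 0 (multiplicity 8)


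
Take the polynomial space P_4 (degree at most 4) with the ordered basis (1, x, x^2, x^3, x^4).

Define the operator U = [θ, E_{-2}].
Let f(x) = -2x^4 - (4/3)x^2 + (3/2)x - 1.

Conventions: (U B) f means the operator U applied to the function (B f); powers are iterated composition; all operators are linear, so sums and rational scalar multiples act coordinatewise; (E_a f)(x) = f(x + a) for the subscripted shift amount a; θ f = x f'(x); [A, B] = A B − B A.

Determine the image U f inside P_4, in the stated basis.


g(x) = -16x^3 + 96x^2 - (592/3)x + 425/3

E_{-2} f = -2x^4 + 16x^3 - (148/3)x^2 + (425/6)x - 124/3
θ E_{-2} f = -8x^4 + 48x^3 - (296/3)x^2 + (425/6)x
θ f = -8x^4 - (8/3)x^2 + (3/2)x
E_{-2} θ f = -8x^4 + 64x^3 - (584/3)x^2 + (1609/6)x - 425/3
[θ, E_{-2}] f = -16x^3 + 96x^2 - (592/3)x + 425/3


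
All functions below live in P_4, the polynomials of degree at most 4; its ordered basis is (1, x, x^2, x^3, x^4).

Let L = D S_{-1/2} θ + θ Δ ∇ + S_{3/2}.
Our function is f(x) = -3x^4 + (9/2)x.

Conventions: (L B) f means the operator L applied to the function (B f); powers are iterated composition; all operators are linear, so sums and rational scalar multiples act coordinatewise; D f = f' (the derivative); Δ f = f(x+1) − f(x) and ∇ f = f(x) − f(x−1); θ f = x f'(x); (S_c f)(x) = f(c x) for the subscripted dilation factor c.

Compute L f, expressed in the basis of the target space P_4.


θ f = -12x^4 + (9/2)x
S_{-1/2} θ f = -(3/4)x^4 - (9/4)x
D S_{-1/2} θ f = -3x^3 - 9/4
∇ f = -12x^3 + 18x^2 - 12x + 15/2
Δ ∇ f = -36x^2 - 6
θ Δ ∇ f = -72x^2
S_{3/2} f = -(243/16)x^4 + (27/4)x
(D S_{-1/2} θ + θ Δ ∇ + S_{3/2}) f = -(243/16)x^4 - 3x^3 - 72x^2 + (27/4)x - 9/4

the result is g(x) = -(243/16)x^4 - 3x^3 - 72x^2 + (27/4)x - 9/4


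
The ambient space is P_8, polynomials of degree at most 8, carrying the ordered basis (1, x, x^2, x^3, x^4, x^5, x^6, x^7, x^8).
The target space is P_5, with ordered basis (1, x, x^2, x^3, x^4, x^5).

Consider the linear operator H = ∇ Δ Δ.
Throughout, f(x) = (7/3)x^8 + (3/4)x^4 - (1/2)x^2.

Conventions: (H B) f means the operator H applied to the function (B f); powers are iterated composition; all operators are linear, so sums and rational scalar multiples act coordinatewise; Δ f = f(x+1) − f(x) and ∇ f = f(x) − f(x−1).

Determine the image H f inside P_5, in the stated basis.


g(x) = 784x^5 + 1960x^4 + 3920x^3 + 3920x^2 + 2370x + 597

Δ f = (56/3)x^7 + (196/3)x^6 + (392/3)x^5 + (490/3)x^4 + (401/3)x^3 + (419/6)x^2 + (62/3)x + 31/12
Δ Δ f = (392/3)x^6 + 784x^5 + (6860/3)x^4 + 3920x^3 + (12179/3)x^2 + 2370x + 3613/6
∇ (Δ Δ) f = 784x^5 + 1960x^4 + 3920x^3 + 3920x^2 + 2370x + 597


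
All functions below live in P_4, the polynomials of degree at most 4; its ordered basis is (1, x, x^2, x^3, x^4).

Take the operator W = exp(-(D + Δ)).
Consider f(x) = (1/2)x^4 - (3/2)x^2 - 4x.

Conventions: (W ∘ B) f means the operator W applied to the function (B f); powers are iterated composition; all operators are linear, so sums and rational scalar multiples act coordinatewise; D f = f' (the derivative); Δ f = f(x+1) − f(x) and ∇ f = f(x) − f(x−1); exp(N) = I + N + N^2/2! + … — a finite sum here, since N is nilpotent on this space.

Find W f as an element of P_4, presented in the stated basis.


the result is g(x) = (1/2)x^4 - 4x^3 + (15/2)x^2 - 4x + 9/2

order-1 term: -4x^3 - 3x^2 + 4x + 9
order-2 term: 12x^2 + 12x - 1/2
order-3 term: -16x - 12
order-4 term: 8
the series for exp(-(D + Δ)) f terminates at order 4
exp(-(D + Δ)) f = (1/2)x^4 - 4x^3 + (15/2)x^2 - 4x + 9/2


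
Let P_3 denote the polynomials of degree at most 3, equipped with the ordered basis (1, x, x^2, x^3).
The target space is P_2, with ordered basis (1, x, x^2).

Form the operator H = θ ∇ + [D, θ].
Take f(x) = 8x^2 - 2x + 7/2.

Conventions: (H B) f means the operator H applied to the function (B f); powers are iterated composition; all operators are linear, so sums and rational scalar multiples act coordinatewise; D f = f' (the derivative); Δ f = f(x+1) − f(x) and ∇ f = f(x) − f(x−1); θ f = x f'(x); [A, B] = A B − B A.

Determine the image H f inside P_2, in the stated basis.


the result is g(x) = 32x - 2

∇ f = 16x - 10
θ ∇ f = 16x
θ f = 16x^2 - 2x
D θ f = 32x - 2
D f = 16x - 2
θ D f = 16x
[D, θ] f = 16x - 2
(θ ∇ + [D, θ]) f = 32x - 2


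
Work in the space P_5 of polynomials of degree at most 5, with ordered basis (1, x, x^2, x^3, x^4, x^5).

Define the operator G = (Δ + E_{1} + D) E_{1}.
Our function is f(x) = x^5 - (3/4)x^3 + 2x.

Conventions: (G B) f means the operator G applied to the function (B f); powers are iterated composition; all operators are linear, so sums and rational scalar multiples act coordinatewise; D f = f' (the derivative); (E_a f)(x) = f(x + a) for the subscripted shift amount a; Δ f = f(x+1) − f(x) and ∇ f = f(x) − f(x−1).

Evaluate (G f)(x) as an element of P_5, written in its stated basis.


the result is g(x) = x^5 + 20x^4 + (357/4)x^3 + 171x^2 + (627/4)x + 125/2

E_{1} f = x^5 + 5x^4 + (37/4)x^3 + (31/4)x^2 + (19/4)x + 9/4
Δ E_{1} f = 5x^4 + 30x^3 + (271/4)x^2 + (273/4)x + 111/4
E_{1} E_{1} f = x^5 + 10x^4 + (157/4)x^3 + (151/2)x^2 + 73x + 30
D E_{1} f = 5x^4 + 20x^3 + (111/4)x^2 + (31/2)x + 19/4
(Δ + E_{1} + D) E_{1} f = x^5 + 20x^4 + (357/4)x^3 + 171x^2 + (627/4)x + 125/2


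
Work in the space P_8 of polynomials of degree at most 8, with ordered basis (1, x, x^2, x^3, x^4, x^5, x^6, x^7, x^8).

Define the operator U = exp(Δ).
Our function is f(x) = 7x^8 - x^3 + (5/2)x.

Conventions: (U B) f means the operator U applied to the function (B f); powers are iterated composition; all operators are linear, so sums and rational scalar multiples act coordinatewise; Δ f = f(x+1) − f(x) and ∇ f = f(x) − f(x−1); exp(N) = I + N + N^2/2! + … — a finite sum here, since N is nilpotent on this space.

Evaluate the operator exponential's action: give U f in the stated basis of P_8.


order-1 term: 56x^7 + 196x^6 + 392x^5 + 490x^4 + 392x^3 + 193x^2 + 53x + 17/2
order-2 term: 196x^6 + 1176x^5 + 3430x^4 + 5880x^3 + 6076x^2 + 3525x + 886
order-3 term: 392x^5 + 2940x^4 + 9800x^3 + 17640x^2 + 16856x + 6761
order-4 term: 490x^4 + 3920x^3 + 12740x^2 + 19600x + 11907
order-5 term: 392x^3 + 2940x^2 + 7840x + 7350
order-6 term: 196x^2 + 1176x + 1862
order-7 term: 56x + 196
order-8 term: 7
the series for exp(Δ) f terminates at order 8
exp(Δ) f = 7x^8 + 56x^7 + 392x^6 + 1960x^5 + 7350x^4 + 20383x^3 + 39785x^2 + (98217/2)x + 57955/2

g(x) = 7x^8 + 56x^7 + 392x^6 + 1960x^5 + 7350x^4 + 20383x^3 + 39785x^2 + (98217/2)x + 57955/2


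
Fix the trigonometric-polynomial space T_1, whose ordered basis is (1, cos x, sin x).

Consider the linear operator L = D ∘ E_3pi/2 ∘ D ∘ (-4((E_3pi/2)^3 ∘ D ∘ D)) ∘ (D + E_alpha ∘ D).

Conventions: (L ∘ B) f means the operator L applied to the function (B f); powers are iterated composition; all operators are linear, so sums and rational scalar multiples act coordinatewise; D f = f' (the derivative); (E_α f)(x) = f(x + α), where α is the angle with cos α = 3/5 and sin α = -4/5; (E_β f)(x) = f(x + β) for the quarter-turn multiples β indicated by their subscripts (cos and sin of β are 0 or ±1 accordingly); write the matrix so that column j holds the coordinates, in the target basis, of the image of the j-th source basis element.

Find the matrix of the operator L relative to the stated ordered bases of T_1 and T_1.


the matrix is [[0, 0, 0]; [0, -16/5, -32/5]; [0, 32/5, -16/5]] (rows listed top to bottom)

image of 1: 0
image of cos x: -(16/5)cos x + (32/5)sin x
image of sin x: -(32/5)cos x - (16/5)sin x
each image's coordinates form column j of the matrix


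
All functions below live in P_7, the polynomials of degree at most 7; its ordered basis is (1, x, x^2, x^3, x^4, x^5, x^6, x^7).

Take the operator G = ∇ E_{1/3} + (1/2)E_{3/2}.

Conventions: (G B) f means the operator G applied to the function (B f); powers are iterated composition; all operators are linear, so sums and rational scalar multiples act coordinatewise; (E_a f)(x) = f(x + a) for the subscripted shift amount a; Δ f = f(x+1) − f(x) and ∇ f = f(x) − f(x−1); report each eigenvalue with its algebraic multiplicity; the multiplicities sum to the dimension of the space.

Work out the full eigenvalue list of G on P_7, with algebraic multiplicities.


image of 1: 1/2
image of x: (1/2)x + 7/4
image of x^2: (1/2)x^2 + (7/2)x + 19/24
image of x^3: (1/2)x^3 + (21/4)x^2 + (19/8)x + 97/48
image of x^4: (1/2)x^4 + 7x^3 + (19/4)x^2 + (97/12)x + 2027/864
image of x^5: (1/2)x^5 + (35/4)x^4 + (95/12)x^3 + (485/24)x^2 + (10135/864)x + 20387/5184
image of x^6: (1/2)x^6 + (21/2)x^5 + (95/8)x^4 + (485/12)x^3 + (10135/288)x^2 + (20387/864)x + 58153/10368
image of x^7: (1/2)x^7 + (49/4)x^6 + (133/8)x^5 + (3395/48)x^4 + (70945/864)x^3 + (142709/1728)x^2 + (407071/10368)x + 1605331/186624
the matrix is upper triangular; its diagonal is (1/2, 1/2, 1/2, 1/2, 1/2, 1/2, 1/2, 1/2)
for a triangular matrix the eigenvalues are the diagonal entries, with algebraic multiplicity their repetition count

λ = 1/2 (multiplicity 8)


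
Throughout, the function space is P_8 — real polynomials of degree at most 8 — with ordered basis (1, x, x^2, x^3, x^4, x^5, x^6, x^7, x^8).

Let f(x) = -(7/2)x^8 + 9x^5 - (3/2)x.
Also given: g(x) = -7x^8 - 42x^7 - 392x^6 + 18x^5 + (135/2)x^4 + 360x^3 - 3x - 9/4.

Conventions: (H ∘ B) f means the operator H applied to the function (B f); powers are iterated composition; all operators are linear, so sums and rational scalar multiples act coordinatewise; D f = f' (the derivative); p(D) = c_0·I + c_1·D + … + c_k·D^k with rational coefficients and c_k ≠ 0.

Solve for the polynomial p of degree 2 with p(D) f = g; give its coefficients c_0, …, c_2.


D^0 f = -(7/2)x^8 + 9x^5 - (3/2)x
D^1 f = -28x^7 + 45x^4 - 3/2
D^2 f = -196x^6 + 180x^3
matching coefficients of g against c_0 f + c_1 Df + … from the top degree down determines the c_i
solution: c_0 = 2, c_1 = 3/2, c_2 = 2

p(D) = 2·I + (3/2)·D + 2·D^2, i.e. c_0 = 2, c_1 = 3/2, c_2 = 2


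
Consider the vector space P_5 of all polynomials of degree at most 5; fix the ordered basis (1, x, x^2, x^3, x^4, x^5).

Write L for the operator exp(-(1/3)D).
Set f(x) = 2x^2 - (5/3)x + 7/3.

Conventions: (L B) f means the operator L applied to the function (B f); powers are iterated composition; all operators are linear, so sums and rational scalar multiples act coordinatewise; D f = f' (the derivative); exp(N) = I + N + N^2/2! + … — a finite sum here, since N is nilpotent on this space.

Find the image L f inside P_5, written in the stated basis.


order-1 term: -(4/3)x + 5/9
order-2 term: 2/9
the series for exp(-(1/3)D) f terminates at order 2
exp(-(1/3)D) f = 2x^2 - 3x + 28/9

g(x) = 2x^2 - 3x + 28/9


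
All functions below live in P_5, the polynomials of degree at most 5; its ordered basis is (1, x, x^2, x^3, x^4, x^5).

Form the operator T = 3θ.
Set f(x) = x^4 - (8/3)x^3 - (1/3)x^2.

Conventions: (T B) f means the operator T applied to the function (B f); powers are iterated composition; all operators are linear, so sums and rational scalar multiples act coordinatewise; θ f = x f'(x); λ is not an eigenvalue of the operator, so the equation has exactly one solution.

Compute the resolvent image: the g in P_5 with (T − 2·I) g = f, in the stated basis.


the result is g(x) = (1/10)x^4 - (8/21)x^3 - (1/12)x^2

write g with unknown coordinates in the stated basis and equate coefficients in (T − 2·I) g = f
solving from the highest basis element down gives g = (1/10)x^4 - (8/21)x^3 - (1/12)x^2
check: T g = (6/5)x^4 - (24/7)x^3 - (1/2)x^2
so T g − 2·g = x^4 - (8/3)x^3 - (1/3)x^2 = f ✓


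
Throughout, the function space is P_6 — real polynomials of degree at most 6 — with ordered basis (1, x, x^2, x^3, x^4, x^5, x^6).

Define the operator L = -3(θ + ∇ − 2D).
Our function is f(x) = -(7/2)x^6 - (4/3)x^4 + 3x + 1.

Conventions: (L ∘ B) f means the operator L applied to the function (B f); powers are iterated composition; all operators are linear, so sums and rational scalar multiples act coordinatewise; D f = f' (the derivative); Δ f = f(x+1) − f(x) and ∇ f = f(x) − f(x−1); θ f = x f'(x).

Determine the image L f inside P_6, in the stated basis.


θ f = -21x^6 - (16/3)x^4 + 3x
∇ f = -21x^5 + (105/2)x^4 - (226/3)x^3 + (121/2)x^2 - (79/3)x + 47/6
D f = -21x^5 - (16/3)x^3 + 3
(-2D) f = 42x^5 + (32/3)x^3 - 6
(θ + ∇ − 2D) f = -21x^6 + 21x^5 + (283/6)x^4 - (194/3)x^3 + (121/2)x^2 - (70/3)x + 11/6
(-3(θ + ∇ − 2D)) f = 63x^6 - 63x^5 - (283/2)x^4 + 194x^3 - (363/2)x^2 + 70x - 11/2

g(x) = 63x^6 - 63x^5 - (283/2)x^4 + 194x^3 - (363/2)x^2 + 70x - 11/2


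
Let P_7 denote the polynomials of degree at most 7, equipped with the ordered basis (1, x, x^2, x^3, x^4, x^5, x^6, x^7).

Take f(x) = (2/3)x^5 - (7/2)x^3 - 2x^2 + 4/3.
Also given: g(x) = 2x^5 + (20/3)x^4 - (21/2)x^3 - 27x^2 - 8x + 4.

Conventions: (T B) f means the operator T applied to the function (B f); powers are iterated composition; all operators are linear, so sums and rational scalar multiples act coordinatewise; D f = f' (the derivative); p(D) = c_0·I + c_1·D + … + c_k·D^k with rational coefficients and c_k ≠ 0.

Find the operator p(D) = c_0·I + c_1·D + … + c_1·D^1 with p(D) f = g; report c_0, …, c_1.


c_0 = 3, c_1 = 2

D^0 f = (2/3)x^5 - (7/2)x^3 - 2x^2 + 4/3
D^1 f = (10/3)x^4 - (21/2)x^2 - 4x
matching coefficients of g against c_0 f + c_1 Df + … from the top degree down determines the c_i
solution: c_0 = 3, c_1 = 2


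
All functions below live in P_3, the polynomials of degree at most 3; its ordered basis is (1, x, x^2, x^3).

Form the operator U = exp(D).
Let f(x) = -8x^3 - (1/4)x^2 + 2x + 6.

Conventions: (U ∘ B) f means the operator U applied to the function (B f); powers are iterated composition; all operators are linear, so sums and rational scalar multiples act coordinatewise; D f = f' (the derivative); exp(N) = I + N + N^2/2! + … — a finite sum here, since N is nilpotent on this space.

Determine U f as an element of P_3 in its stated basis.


g(x) = -8x^3 - (97/4)x^2 - (45/2)x - 1/4

order-1 term: -24x^2 - (1/2)x + 2
order-2 term: -24x - 1/4
order-3 term: -8
the series for exp(D) f terminates at order 3
exp(D) f = -8x^3 - (97/4)x^2 - (45/2)x - 1/4


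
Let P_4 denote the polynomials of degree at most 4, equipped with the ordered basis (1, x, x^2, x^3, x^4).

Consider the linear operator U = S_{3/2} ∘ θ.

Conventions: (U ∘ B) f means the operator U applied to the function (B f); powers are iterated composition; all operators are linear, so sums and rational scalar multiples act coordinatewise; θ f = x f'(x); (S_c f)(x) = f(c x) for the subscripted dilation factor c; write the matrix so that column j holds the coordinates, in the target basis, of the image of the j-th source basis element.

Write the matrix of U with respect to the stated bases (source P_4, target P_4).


the matrix is [[0, 0, 0, 0, 0]; [0, 3/2, 0, 0, 0]; [0, 0, 9/2, 0, 0]; [0, 0, 0, 81/8, 0]; [0, 0, 0, 0, 81/4]] (rows listed top to bottom)

image of 1: 0
image of x: (3/2)x
image of x^2: (9/2)x^2
image of x^3: (81/8)x^3
image of x^4: (81/4)x^4
each image's coordinates form column j of the matrix


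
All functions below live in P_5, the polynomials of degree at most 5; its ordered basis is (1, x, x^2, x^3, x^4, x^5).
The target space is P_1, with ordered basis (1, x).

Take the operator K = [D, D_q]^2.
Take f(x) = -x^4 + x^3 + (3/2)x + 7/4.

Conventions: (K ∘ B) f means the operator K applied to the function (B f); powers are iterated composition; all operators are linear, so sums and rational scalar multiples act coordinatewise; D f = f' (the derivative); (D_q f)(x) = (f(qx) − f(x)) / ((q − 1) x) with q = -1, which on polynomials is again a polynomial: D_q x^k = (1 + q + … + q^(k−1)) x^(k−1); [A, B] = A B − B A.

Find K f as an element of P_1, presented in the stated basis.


D_q f = x^2 + 3/2
D D_q f = 2x
D f = -4x^3 + 3x^2 + 3/2
D_q D f = -4x^2
[D, D_q] f = 4x^2 + 2x
D_q [D, D_q] f = 2
D D_q [D, D_q] f = 0
D [D, D_q] f = 8x + 2
D_q D [D, D_q] f = 8
[D, D_q] [D, D_q] f = -8

the result is g(x) = -8


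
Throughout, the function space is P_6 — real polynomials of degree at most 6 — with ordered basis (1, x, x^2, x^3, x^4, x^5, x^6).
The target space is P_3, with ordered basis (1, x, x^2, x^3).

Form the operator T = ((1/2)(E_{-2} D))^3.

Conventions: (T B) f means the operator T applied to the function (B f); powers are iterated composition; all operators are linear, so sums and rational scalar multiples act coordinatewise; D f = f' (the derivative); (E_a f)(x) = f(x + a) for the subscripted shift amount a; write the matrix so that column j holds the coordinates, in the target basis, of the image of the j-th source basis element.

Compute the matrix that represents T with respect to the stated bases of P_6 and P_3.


the matrix is [[0, 0, 0, 3/4, -18, 270, -3240]; [0, 0, 0, 0, 3, -90, 1620]; [0, 0, 0, 0, 0, 15/2, -270]; [0, 0, 0, 0, 0, 0, 15]] (rows listed top to bottom)

image of 1: 0
image of x: 0
image of x^2: 0
image of x^3: 3/4
image of x^4: 3x - 18
image of x^5: (15/2)x^2 - 90x + 270
image of x^6: 15x^3 - 270x^2 + 1620x - 3240
each image's coordinates form column j of the matrix


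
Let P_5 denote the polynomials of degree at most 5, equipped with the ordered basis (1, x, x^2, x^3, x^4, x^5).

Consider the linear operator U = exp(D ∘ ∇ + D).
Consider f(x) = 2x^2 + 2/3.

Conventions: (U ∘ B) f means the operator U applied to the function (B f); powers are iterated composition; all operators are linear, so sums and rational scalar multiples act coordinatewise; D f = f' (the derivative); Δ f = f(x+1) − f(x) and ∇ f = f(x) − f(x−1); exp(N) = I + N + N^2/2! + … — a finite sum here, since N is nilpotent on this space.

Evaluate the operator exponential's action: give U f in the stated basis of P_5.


g(x) = 2x^2 + 4x + 20/3

order-1 term: 4x + 4
order-2 term: 2
the series for exp(D ∘ ∇ + D) f terminates at order 2
exp(D ∘ ∇ + D) f = 2x^2 + 4x + 20/3


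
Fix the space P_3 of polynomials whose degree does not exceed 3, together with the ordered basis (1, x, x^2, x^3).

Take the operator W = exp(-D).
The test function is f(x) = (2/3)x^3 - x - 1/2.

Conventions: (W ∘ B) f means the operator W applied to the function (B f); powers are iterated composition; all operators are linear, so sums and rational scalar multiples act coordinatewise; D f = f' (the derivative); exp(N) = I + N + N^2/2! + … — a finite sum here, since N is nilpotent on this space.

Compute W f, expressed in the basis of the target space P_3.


order-1 term: -2x^2 + 1
order-2 term: 2x
order-3 term: -2/3
the series for exp(-D) f terminates at order 3
exp(-D) f = (2/3)x^3 - 2x^2 + x - 1/6

the image equals g(x) = (2/3)x^3 - 2x^2 + x - 1/6


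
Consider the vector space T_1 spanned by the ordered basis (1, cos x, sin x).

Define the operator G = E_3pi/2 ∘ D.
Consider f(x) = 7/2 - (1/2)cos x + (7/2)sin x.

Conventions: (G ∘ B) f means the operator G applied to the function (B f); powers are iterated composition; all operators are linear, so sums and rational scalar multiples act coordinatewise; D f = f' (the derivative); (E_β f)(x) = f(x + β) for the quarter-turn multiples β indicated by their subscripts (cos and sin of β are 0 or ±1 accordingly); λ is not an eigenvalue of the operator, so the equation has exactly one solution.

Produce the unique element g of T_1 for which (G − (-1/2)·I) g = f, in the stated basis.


g(x) = 7 - (1/3)cos x + (7/3)sin x

write g with unknown coordinates in the stated basis and equate coefficients in (G − (-1/2)·I) g = f
solving from the highest basis element down gives g = 7 - (1/3)cos x + (7/3)sin x
check: G g = -(1/3)cos x + (7/3)sin x
so G g − (-1/2)·g = 7/2 - (1/2)cos x + (7/2)sin x = f ✓


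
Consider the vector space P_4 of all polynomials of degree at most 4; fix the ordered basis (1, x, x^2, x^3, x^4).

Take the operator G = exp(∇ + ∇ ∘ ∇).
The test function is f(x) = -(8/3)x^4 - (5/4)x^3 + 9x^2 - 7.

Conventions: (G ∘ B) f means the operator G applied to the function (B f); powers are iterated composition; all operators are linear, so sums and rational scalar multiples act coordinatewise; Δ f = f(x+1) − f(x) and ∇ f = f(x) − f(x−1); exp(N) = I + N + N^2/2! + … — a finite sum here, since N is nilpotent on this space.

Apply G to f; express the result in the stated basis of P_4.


the image equals g(x) = -(8/3)x^4 - (143/12)x^3 - (107/4)x^2 + (127/6)x + 17/4

order-1 term: -(32/3)x^3 - (79/4)x^2 + (811/12)x - 233/12
order-2 term: -16x^2 - (143/4)x + 607/12
order-3 term: -(32/3)x - 69/4
order-4 term: -8/3
the series for exp(∇ + ∇ ∘ ∇) f terminates at order 4
exp(∇ + ∇ ∘ ∇) f = -(8/3)x^4 - (143/12)x^3 - (107/4)x^2 + (127/6)x + 17/4


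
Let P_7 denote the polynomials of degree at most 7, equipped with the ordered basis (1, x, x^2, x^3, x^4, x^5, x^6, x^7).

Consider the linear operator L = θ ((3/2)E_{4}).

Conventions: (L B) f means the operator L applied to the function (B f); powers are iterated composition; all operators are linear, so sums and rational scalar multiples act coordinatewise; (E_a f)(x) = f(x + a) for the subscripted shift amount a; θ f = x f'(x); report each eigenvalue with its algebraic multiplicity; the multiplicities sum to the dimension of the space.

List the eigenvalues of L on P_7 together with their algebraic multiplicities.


image of 1: 0
image of x: (3/2)x
image of x^2: 3x^2 + 12x
image of x^3: (9/2)x^3 + 36x^2 + 72x
image of x^4: 6x^4 + 72x^3 + 288x^2 + 384x
image of x^5: (15/2)x^5 + 120x^4 + 720x^3 + 1920x^2 + 1920x
image of x^6: 9x^6 + 180x^5 + 1440x^4 + 5760x^3 + 11520x^2 + 9216x
image of x^7: (21/2)x^7 + 252x^6 + 2520x^5 + 13440x^4 + 40320x^3 + 64512x^2 + 43008x
the matrix is upper triangular; its diagonal is (0, 3/2, 3, 9/2, 6, 15/2, 9, 21/2)
for a triangular matrix the eigenvalues are the diagonal entries, with algebraic multiplicity their repetition count

λ = 0 (multiplicity 1), λ = 3/2 (multiplicity 1), λ = 3 (multiplicity 1), λ = 9/2 (multiplicity 1), λ = 6 (multiplicity 1), λ = 15/2 (multiplicity 1), λ = 9 (multiplicity 1), λ = 21/2 (multiplicity 1)


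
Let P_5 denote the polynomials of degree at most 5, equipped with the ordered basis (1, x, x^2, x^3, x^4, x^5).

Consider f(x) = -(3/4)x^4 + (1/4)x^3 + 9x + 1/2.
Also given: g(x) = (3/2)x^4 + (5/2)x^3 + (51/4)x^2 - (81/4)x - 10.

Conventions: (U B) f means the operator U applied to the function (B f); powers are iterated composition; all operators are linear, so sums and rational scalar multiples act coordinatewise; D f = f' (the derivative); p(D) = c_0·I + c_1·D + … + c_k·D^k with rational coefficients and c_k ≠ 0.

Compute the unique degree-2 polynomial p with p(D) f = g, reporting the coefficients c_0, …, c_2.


D^0 f = -(3/4)x^4 + (1/4)x^3 + 9x + 1/2
D^1 f = -3x^3 + (3/4)x^2 + 9
D^2 f = -9x^2 + (3/2)x
matching coefficients of g against c_0 f + c_1 Df + … from the top degree down determines the c_i
solution: c_0 = -2, c_1 = -1, c_2 = -3/2

p(D) = -2·I − D − (3/2)·D^2, i.e. c_0 = -2, c_1 = -1, c_2 = -3/2


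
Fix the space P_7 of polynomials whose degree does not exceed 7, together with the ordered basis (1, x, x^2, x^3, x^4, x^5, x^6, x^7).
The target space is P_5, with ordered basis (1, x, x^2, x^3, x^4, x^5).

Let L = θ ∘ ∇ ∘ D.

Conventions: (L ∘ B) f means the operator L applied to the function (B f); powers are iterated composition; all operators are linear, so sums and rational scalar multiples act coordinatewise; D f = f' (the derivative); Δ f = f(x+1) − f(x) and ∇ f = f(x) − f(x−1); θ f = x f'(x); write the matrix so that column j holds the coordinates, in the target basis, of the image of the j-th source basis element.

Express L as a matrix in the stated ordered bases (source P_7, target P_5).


the matrix is [[0, 0, 0, 0, 0, 0, 0, 0]; [0, 0, 0, 6, -12, 20, -30, 42]; [0, 0, 0, 0, 24, -60, 120, -210]; [0, 0, 0, 0, 0, 60, -180, 420]; [0, 0, 0, 0, 0, 0, 120, -420]; [0, 0, 0, 0, 0, 0, 0, 210]] (rows listed top to bottom)

image of 1: 0
image of x: 0
image of x^2: 0
image of x^3: 6x
image of x^4: 24x^2 - 12x
image of x^5: 60x^3 - 60x^2 + 20x
image of x^6: 120x^4 - 180x^3 + 120x^2 - 30x
image of x^7: 210x^5 - 420x^4 + 420x^3 - 210x^2 + 42x
each image's coordinates form column j of the matrix


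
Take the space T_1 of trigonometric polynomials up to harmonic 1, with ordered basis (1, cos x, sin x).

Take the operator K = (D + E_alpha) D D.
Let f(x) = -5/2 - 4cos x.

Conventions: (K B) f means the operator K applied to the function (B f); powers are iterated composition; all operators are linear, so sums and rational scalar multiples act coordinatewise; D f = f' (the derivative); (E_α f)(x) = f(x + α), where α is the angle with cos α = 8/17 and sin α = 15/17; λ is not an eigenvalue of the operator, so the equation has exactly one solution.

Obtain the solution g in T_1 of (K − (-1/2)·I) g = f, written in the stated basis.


write g with unknown coordinates in the stated basis and equate coefficients in (K − (-1/2)·I) g = f
solving from the highest basis element down gives g = -5 - (8/241)cos x + (512/241)sin x
check: K g = -(960/241)cos x - (256/241)sin x
so K g − (-1/2)·g = -5/2 - 4cos x = f ✓

the result is g(x) = -5 - (8/241)cos x + (512/241)sin x


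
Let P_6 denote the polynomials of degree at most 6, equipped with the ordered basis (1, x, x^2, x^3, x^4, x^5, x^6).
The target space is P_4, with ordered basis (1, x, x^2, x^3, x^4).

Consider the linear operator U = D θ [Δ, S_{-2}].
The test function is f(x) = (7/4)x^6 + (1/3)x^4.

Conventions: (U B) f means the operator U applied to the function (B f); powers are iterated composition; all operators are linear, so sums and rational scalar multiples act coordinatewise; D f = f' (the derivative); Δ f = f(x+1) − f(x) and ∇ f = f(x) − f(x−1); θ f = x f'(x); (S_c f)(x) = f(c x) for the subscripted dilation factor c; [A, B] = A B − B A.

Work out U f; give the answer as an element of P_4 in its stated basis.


the result is g(x) = 25200x^4 + 20160x^3 + 22968x^2 + 6396x + 717

S_{-2} f = 112x^6 + (16/3)x^4
Δ S_{-2} f = 672x^5 + 1680x^4 + (6784/3)x^3 + 1712x^2 + (2080/3)x + 352/3
Δ f = (21/2)x^5 + (105/4)x^4 + (109/3)x^3 + (113/4)x^2 + (71/6)x + 25/12
S_{-2} Δ f = -336x^5 + 420x^4 - (872/3)x^3 + 113x^2 - (71/3)x + 25/12
[Δ, S_{-2}] f = 1008x^5 + 1260x^4 + 2552x^3 + 1599x^2 + 717x + 461/4
θ [Δ, S_{-2}] f = 5040x^5 + 5040x^4 + 7656x^3 + 3198x^2 + 717x
D θ [Δ, S_{-2}] f = 25200x^4 + 20160x^3 + 22968x^2 + 6396x + 717


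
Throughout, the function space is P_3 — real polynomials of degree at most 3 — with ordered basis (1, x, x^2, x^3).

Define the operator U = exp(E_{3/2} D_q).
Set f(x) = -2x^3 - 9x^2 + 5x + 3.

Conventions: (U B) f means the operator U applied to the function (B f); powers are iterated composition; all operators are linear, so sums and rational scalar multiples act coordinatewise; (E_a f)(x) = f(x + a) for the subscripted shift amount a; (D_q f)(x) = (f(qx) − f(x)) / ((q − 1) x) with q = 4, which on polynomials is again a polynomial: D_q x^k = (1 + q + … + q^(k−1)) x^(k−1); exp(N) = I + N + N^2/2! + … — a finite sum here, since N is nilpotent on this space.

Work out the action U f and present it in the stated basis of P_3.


order-1 term: -42x^2 - 171x - 157
order-2 term: -105x - 243
order-3 term: -35
the series for exp(E_{3/2} D_q) f terminates at order 3
exp(E_{3/2} D_q) f = -2x^3 - 51x^2 - 271x - 432

the image equals g(x) = -2x^3 - 51x^2 - 271x - 432


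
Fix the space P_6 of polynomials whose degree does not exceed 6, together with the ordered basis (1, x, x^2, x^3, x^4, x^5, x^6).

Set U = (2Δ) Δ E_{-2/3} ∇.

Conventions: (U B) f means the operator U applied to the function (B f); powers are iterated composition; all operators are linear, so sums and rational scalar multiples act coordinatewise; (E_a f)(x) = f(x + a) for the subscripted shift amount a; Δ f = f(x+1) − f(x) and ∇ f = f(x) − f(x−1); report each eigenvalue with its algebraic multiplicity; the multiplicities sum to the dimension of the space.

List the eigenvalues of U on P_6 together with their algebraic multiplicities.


λ = 0 (multiplicity 7)

image of 1: 0
image of x: 0
image of x^2: 0
image of x^3: 12
image of x^4: 48x - 8
image of x^5: 120x^2 - 40x + 100/3
image of x^6: 240x^3 - 120x^2 + 200x - 280/9
the matrix is upper triangular; its diagonal is (0, 0, 0, 0, 0, 0, 0)
for a triangular matrix the eigenvalues are the diagonal entries, with algebraic multiplicity their repetition count


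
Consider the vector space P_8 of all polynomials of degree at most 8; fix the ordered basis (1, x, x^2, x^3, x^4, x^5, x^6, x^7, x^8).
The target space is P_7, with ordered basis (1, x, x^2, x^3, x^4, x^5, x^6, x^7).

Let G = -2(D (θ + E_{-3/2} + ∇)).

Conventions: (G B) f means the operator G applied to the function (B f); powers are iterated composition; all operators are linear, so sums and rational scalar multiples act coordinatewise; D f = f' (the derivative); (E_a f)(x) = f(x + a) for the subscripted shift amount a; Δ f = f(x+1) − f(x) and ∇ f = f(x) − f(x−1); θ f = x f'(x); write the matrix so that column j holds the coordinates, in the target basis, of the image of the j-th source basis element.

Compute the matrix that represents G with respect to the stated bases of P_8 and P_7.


image of 1: 0
image of x: -4
image of x^2: -12x + 2
image of x^3: -24x^2 + 6x - 15/2
image of x^4: -40x^3 + 12x^2 - 30x + 19
image of x^5: -60x^4 + 20x^3 - 75x^2 + 95x - 325/8
image of x^6: -84x^5 + 30x^4 - 150x^3 + 285x^2 - (975/4)x + 633/8
image of x^7: -112x^6 + 42x^5 - (525/2)x^4 + 665x^3 - (6825/8)x^2 + (4431/8)x - 4655/32
image of x^8: -144x^7 + 56x^6 - 420x^5 + 1330x^4 - 2275x^3 + (4431/2)x^2 - (4655/4)x + 2059/8
each image's coordinates form column j of the matrix

the matrix is [[0, -4, 2, -15/2, 19, -325/8, 633/8, -4655/32, 2059/8]; [0, 0, -12, 6, -30, 95, -975/4, 4431/8, -4655/4]; [0, 0, 0, -24, 12, -75, 285, -6825/8, 4431/2]; [0, 0, 0, 0, -40, 20, -150, 665, -2275]; [0, 0, 0, 0, 0, -60, 30, -525/2, 1330]; [0, 0, 0, 0, 0, 0, -84, 42, -420]; [0, 0, 0, 0, 0, 0, 0, -112, 56]; [0, 0, 0, 0, 0, 0, 0, 0, -144]] (rows listed top to bottom)


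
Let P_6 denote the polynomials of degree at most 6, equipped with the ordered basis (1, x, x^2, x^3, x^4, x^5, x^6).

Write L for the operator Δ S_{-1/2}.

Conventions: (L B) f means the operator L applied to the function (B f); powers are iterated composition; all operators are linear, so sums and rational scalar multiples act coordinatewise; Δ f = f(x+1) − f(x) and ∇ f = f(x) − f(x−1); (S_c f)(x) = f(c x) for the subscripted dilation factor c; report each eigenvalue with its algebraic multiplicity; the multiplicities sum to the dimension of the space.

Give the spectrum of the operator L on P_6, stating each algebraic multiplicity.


image of 1: 0
image of x: -1/2
image of x^2: (1/2)x + 1/4
image of x^3: -(3/8)x^2 - (3/8)x - 1/8
image of x^4: (1/4)x^3 + (3/8)x^2 + (1/4)x + 1/16
image of x^5: -(5/32)x^4 - (5/16)x^3 - (5/16)x^2 - (5/32)x - 1/32
image of x^6: (3/32)x^5 + (15/64)x^4 + (5/16)x^3 + (15/64)x^2 + (3/32)x + 1/64
the matrix is upper triangular; its diagonal is (0, 0, 0, 0, 0, 0, 0)
for a triangular matrix the eigenvalues are the diagonal entries, with algebraic multiplicity their repetition count

λ = 0 (multiplicity 7)


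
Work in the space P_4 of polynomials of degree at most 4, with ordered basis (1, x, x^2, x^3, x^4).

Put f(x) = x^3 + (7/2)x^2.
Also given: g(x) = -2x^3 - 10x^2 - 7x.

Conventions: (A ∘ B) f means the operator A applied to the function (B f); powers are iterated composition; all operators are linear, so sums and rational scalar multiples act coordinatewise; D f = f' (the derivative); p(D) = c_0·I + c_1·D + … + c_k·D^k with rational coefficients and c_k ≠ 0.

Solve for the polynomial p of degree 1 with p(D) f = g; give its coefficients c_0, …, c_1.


D^0 f = x^3 + (7/2)x^2
D^1 f = 3x^2 + 7x
matching coefficients of g against c_0 f + c_1 Df + … from the top degree down determines the c_i
solution: c_0 = -2, c_1 = -1

p(D) = -2·I − D, i.e. c_0 = -2, c_1 = -1


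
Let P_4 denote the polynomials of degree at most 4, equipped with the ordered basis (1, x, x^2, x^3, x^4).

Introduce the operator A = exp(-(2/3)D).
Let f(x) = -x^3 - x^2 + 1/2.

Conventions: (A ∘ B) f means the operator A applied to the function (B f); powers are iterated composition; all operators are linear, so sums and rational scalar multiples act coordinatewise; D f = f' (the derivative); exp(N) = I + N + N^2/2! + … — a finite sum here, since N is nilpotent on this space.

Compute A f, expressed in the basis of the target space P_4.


order-1 term: 2x^2 + (4/3)x
order-2 term: -(4/3)x - 4/9
order-3 term: 8/27
the series for exp(-(2/3)D) f terminates at order 3
exp(-(2/3)D) f = -x^3 + x^2 + 19/54

g(x) = -x^3 + x^2 + 19/54


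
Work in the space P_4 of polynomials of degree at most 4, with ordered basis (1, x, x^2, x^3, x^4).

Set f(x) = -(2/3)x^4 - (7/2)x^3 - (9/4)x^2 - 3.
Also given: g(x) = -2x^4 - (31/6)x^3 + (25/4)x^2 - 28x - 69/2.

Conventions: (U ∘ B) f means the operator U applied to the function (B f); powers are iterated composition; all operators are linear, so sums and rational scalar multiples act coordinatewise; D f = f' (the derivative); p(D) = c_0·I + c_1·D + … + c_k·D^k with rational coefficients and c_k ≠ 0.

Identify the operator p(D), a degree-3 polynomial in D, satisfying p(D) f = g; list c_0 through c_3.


D^0 f = -(2/3)x^4 - (7/2)x^3 - (9/4)x^2 - 3
D^1 f = -(8/3)x^3 - (21/2)x^2 - (9/2)x
D^2 f = -8x^2 - 21x - 9/2
D^3 f = -16x - 21
matching coefficients of g against c_0 f + c_1 Df + … from the top degree down determines the c_i
solution: c_0 = 3, c_1 = -2, c_2 = 1, c_3 = 1

c_0 = 3, c_1 = -2, c_2 = 1, c_3 = 1
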